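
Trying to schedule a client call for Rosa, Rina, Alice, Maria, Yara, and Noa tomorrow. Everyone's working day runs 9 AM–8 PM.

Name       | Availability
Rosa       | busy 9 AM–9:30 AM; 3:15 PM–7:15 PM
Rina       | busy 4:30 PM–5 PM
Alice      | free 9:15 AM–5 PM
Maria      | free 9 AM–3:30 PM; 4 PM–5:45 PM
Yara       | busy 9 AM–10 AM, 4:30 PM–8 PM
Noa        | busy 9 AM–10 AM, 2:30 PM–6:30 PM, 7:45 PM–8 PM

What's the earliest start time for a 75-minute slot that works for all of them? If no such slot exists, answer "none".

Rosa free: 09:30-15:15, 19:15-20:00 (invert busy blocks within the working day).
Rina free: 09:00-16:30, 17:00-20:00 (invert busy blocks within the working day).
Alice free: 09:15-17:00.
Maria free: 09:00-15:30, 16:00-17:45.
Yara free: 10:00-16:30 (invert busy blocks within the working day).
Noa free: 10:00-14:30, 18:30-19:45 (invert busy blocks within the working day).
Rosa ∩ Rina: 09:30-15:15, 19:15-20:00.
Rosa ∩ Rina ∩ Alice: 09:30-15:15.
Rosa ∩ Rina ∩ Alice ∩ Maria: 09:30-15:15.
Rosa ∩ Rina ∩ Alice ∩ Maria ∩ Yara: 10:00-15:15.
Rosa ∩ Rina ∩ Alice ∩ Maria ∩ Yara ∩ Noa: 10:00-14:30.
The first common window of at least 75 minutes is 10:00-14:30, so the earliest start is 10:00.

10:00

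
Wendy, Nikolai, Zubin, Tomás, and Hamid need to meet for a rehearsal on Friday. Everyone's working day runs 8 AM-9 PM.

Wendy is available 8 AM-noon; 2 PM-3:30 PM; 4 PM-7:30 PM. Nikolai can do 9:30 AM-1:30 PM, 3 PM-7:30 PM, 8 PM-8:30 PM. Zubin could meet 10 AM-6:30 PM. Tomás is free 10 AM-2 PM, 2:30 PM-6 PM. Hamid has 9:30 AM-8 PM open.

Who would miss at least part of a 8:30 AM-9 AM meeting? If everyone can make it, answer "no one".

Wendy: free for 08:30-09:00. Nikolai: not fully free for 08:30-09:00. Zubin: not fully free for 08:30-09:00. Tomás: not fully free for 08:30-09:00. Hamid: not fully free for 08:30-09:00.

Hamid, Nikolai, Tomás, Zubin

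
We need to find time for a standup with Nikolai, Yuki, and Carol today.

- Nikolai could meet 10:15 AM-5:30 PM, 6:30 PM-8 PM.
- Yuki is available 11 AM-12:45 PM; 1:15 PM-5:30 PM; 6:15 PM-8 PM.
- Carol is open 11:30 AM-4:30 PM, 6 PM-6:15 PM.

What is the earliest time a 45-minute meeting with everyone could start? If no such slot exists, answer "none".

11:30

Nikolai ∩ Yuki: 11:00-12:45, 13:15-17:30, 18:30-20:00.
Nikolai ∩ Yuki ∩ Carol: 11:30-12:45, 13:15-16:30.
The first common window of at least 45 minutes is 11:30-12:45, so the earliest start is 11:30.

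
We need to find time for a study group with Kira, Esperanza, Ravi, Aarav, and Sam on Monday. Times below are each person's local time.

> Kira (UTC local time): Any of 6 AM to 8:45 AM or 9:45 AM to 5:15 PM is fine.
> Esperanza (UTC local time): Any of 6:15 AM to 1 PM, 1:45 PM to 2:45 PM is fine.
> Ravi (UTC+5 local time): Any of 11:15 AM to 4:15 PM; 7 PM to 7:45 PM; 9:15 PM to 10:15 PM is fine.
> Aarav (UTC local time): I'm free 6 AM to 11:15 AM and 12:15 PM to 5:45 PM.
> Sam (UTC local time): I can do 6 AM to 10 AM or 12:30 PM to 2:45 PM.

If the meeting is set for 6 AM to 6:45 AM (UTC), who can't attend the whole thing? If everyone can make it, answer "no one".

Esperanza, Ravi

Kira in UTC: 06:00-08:45, 09:45-17:15.
Esperanza in UTC: 06:15-13:00, 13:45-14:45.
Ravi in UTC: 06:15-11:15, 14:00-14:45, 16:15-17:15 (subtract 5h to convert from UTC+5).
Aarav in UTC: 06:00-11:15, 12:15-17:45.
Sam in UTC: 06:00-10:00, 12:30-14:45.
Kira: free for 06:00-06:45. Esperanza: not fully free for 06:00-06:45. Ravi: not fully free for 06:00-06:45. Aarav: free for 06:00-06:45. Sam: free for 06:00-06:45.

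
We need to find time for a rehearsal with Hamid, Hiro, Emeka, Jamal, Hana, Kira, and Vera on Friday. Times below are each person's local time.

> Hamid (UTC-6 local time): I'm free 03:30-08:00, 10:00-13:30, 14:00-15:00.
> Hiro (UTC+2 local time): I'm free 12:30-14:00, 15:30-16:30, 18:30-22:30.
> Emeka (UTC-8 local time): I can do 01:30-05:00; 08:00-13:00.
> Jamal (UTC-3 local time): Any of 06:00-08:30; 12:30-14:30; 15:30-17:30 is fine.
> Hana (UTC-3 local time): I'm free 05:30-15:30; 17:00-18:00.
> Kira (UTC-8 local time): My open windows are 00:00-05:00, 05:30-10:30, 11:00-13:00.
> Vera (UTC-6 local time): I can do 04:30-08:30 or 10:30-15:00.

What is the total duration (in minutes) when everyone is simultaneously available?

Hamid in UTC: 09:30-14:00, 16:00-19:30, 20:00-21:00 (add 6h to convert from UTC-6).
Hiro in UTC: 10:30-12:00, 13:30-14:30, 16:30-20:30 (subtract 2h to convert from UTC+2).
Emeka in UTC: 09:30-13:00, 16:00-21:00 (add 8h to convert from UTC-8).
Jamal in UTC: 09:00-11:30, 15:30-17:30, 18:30-20:30 (add 3h to convert from UTC-3).
Hana in UTC: 08:30-18:30, 20:00-21:00 (add 3h to convert from UTC-3).
Kira in UTC: 08:00-13:00, 13:30-18:30, 19:00-21:00 (add 8h to convert from UTC-8).
Vera in UTC: 10:30-14:30, 16:30-21:00 (add 6h to convert from UTC-6).
Hamid ∩ Hiro: 10:30-12:00, 13:30-14:00, 16:30-19:30, 20:00-20:30.
Hamid ∩ Hiro ∩ Emeka: 10:30-12:00, 16:30-19:30, 20:00-20:30.
Hamid ∩ Hiro ∩ Emeka ∩ Jamal: 10:30-11:30, 16:30-17:30, 18:30-19:30, 20:00-20:30.
Hamid ∩ Hiro ∩ Emeka ∩ Jamal ∩ Hana: 10:30-11:30, 16:30-17:30, 20:00-20:30.
Hamid ∩ Hiro ∩ Emeka ∩ Jamal ∩ Hana ∩ Kira: 10:30-11:30, 16:30-17:30, 20:00-20:30.
Hamid ∩ Hiro ∩ Emeka ∩ Jamal ∩ Hana ∩ Kira ∩ Vera: 10:30-11:30, 16:30-17:30, 20:00-20:30.
Summing the common windows: 60 + 60 + 30 = 150 minutes.

150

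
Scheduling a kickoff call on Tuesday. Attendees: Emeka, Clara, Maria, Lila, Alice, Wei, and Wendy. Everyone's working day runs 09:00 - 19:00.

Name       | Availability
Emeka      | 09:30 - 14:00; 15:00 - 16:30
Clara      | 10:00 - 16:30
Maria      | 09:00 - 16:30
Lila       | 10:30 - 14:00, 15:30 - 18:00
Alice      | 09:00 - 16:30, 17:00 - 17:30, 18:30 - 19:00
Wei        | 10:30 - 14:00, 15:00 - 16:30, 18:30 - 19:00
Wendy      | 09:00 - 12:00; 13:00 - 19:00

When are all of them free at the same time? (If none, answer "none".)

Emeka ∩ Clara: 10:00-14:00, 15:00-16:30.
Emeka ∩ Clara ∩ Maria: 10:00-14:00, 15:00-16:30.
Emeka ∩ Clara ∩ Maria ∩ Lila: 10:30-14:00, 15:30-16:30.
Emeka ∩ Clara ∩ Maria ∩ Lila ∩ Alice: 10:30-14:00, 15:30-16:30.
Emeka ∩ Clara ∩ Maria ∩ Lila ∩ Alice ∩ Wei: 10:30-14:00, 15:30-16:30.
Emeka ∩ Clara ∩ Maria ∩ Lila ∩ Alice ∩ Wei ∩ Wendy: 10:30-12:00, 13:00-14:00, 15:30-16:30.

10:30-12:00, 13:00-14:00, 15:30-16:30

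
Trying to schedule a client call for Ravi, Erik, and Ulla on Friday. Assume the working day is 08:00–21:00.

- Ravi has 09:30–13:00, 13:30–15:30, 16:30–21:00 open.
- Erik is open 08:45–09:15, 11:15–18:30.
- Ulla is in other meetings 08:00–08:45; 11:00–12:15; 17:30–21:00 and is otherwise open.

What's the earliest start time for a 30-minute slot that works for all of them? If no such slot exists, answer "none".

12:15

Ravi free: 09:30-13:00, 13:30-15:30, 16:30-21:00.
Erik free: 08:45-09:15, 11:15-18:30.
Ulla free: 08:45-11:00, 12:15-17:30 (invert busy blocks within the working day).
Ravi ∩ Erik: 11:15-13:00, 13:30-15:30, 16:30-18:30.
Ravi ∩ Erik ∩ Ulla: 12:15-13:00, 13:30-15:30, 16:30-17:30.
So the common availability across everyone is 12:15-13:00, 13:30-15:30, 16:30-17:30.
The first common window of at least 30 minutes is 12:15-13:00, so the earliest start is 12:15.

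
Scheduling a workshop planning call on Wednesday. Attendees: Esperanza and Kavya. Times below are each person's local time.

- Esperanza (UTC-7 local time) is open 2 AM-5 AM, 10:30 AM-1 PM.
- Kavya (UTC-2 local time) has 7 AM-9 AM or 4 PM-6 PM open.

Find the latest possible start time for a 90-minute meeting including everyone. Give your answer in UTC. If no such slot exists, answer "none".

18:30

Esperanza in UTC: 09:00-12:00, 17:30-20:00 (add 7h to convert from UTC-7).
Kavya in UTC: 09:00-11:00, 18:00-20:00 (add 2h to convert from UTC-2).
Esperanza ∩ Kavya: 09:00-11:00, 18:00-20:00.
The last common window of at least 90 minutes is 18:00-20:00; a 90-minute meeting can start as late as 18:30 and still end by 20:00.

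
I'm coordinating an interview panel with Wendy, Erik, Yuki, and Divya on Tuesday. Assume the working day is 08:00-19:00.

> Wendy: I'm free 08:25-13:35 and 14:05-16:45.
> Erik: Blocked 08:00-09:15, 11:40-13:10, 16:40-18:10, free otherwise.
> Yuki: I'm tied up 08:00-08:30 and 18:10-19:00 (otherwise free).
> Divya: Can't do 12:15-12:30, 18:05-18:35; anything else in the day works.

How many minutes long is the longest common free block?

155

Wendy free: 08:25-13:35, 14:05-16:45.
Erik free: 09:15-11:40, 13:10-16:40, 18:10-19:00 (invert busy blocks within the working day).
Yuki free: 08:30-18:10 (invert busy blocks within the working day).
Divya free: 08:00-12:15, 12:30-18:05, 18:35-19:00 (invert busy blocks within the working day).
Wendy ∩ Erik: 09:15-11:40, 13:10-13:35, 14:05-16:40.
Wendy ∩ Erik ∩ Yuki: 09:15-11:40, 13:10-13:35, 14:05-16:40.
Wendy ∩ Erik ∩ Yuki ∩ Divya: 09:15-11:40, 13:10-13:35, 14:05-16:40.
The longest is 14:05-16:40 at 155 minutes.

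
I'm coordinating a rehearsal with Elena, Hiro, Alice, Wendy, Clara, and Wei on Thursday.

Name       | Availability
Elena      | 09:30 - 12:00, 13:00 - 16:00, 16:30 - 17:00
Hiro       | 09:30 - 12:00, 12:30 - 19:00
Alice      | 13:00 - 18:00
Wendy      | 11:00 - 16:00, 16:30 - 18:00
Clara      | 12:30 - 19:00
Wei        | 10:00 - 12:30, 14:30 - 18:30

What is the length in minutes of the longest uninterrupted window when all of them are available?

90

Elena ∩ Hiro: 09:30-12:00, 13:00-16:00, 16:30-17:00.
Elena ∩ Hiro ∩ Alice: 13:00-16:00, 16:30-17:00.
Elena ∩ Hiro ∩ Alice ∩ Wendy: 13:00-16:00, 16:30-17:00.
Elena ∩ Hiro ∩ Alice ∩ Wendy ∩ Clara: 13:00-16:00, 16:30-17:00.
Elena ∩ Hiro ∩ Alice ∩ Wendy ∩ Clara ∩ Wei: 14:30-16:00, 16:30-17:00.
So the common availability across everyone is 14:30-16:00, 16:30-17:00.
The longest is 14:30-16:00 at 90 minutes.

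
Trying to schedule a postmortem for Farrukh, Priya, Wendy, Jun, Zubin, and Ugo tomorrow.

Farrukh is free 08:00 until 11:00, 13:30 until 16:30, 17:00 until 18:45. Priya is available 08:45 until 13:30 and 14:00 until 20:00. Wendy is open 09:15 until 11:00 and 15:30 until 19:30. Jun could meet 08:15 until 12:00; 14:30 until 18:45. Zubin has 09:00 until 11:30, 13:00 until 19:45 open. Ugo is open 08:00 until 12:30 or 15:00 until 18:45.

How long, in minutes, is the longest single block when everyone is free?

105

Farrukh ∩ Priya: 08:45-11:00, 14:00-16:30, 17:00-18:45.
Farrukh ∩ Priya ∩ Wendy: 09:15-11:00, 15:30-16:30, 17:00-18:45.
Farrukh ∩ Priya ∩ Wendy ∩ Jun: 09:15-11:00, 15:30-16:30, 17:00-18:45.
Farrukh ∩ Priya ∩ Wendy ∩ Jun ∩ Zubin: 09:15-11:00, 15:30-16:30, 17:00-18:45.
Farrukh ∩ Priya ∩ Wendy ∩ Jun ∩ Zubin ∩ Ugo: 09:15-11:00, 15:30-16:30, 17:00-18:45.
Those are the intersection windows.
The longest is 09:15-11:00 at 105 minutes.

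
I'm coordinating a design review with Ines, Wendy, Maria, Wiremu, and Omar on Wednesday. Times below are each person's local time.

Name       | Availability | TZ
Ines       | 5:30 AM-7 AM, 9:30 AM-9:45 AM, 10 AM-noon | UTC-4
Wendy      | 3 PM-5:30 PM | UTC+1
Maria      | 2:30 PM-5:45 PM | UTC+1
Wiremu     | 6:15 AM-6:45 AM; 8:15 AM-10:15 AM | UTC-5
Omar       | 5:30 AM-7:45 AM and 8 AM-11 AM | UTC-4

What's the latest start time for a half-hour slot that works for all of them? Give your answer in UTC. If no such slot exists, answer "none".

Ines in UTC: 09:30-11:00, 13:30-13:45, 14:00-16:00 (add 4h to convert from UTC-4).
Wendy in UTC: 14:00-16:30 (subtract 1h to convert from UTC+1).
Maria in UTC: 13:30-16:45 (subtract 1h to convert from UTC+1).
Wiremu in UTC: 11:15-11:45, 13:15-15:15 (add 5h to convert from UTC-5).
Omar in UTC: 09:30-11:45, 12:00-15:00 (add 4h to convert from UTC-4).
Ines ∩ Wendy: 14:00-16:00.
Ines ∩ Wendy ∩ Maria: 14:00-16:00.
Ines ∩ Wendy ∩ Maria ∩ Wiremu: 14:00-15:15.
Ines ∩ Wendy ∩ Maria ∩ Wiremu ∩ Omar: 14:00-15:00.
The last common window of at least 30 minutes is 14:00-15:00; a 30-minute meeting can start as late as 14:30 and still end by 15:00.

14:30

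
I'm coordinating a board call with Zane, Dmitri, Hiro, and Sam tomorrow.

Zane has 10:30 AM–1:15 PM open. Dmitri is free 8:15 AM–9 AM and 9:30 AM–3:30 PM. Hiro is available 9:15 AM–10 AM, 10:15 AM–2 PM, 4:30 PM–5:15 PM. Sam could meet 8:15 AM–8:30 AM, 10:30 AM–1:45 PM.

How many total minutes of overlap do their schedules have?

Zane ∩ Dmitri: 10:30-13:15.
Zane ∩ Dmitri ∩ Hiro: 10:30-13:15.
Zane ∩ Dmitri ∩ Hiro ∩ Sam: 10:30-13:15.
That's a single block of 165 minutes.

165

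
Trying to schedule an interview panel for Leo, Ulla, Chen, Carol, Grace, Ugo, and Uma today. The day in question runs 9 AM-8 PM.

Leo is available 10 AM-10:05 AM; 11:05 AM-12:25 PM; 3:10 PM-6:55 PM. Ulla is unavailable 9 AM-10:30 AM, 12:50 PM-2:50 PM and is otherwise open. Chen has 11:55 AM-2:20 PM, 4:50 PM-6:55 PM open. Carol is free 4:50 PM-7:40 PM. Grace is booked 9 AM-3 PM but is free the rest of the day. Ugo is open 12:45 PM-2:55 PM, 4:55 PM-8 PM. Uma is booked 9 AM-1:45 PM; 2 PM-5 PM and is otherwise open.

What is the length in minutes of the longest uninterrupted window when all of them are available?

Leo free: 10:00-10:05, 11:05-12:25, 15:10-18:55.
Ulla free: 10:30-12:50, 14:50-20:00 (invert busy blocks within the working day).
Chen free: 11:55-14:20, 16:50-18:55.
Carol free: 16:50-19:40.
Grace free: 15:00-20:00 (invert busy blocks within the working day).
Ugo free: 12:45-14:55, 16:55-20:00.
Uma free: 13:45-14:00, 17:00-20:00 (invert busy blocks within the working day).
Leo ∩ Ulla: 11:05-12:25, 15:10-18:55.
Leo ∩ Ulla ∩ Chen: 11:55-12:25, 16:50-18:55.
Leo ∩ Ulla ∩ Chen ∩ Carol: 16:50-18:55.
Leo ∩ Ulla ∩ Chen ∩ Carol ∩ Grace: 16:50-18:55.
Leo ∩ Ulla ∩ Chen ∩ Carol ∩ Grace ∩ Ugo: 16:55-18:55.
Leo ∩ Ulla ∩ Chen ∩ Carol ∩ Grace ∩ Ugo ∩ Uma: 17:00-18:55.
So the common availability across everyone is 17:00-18:55.
The longest is 17:00-18:55 at 115 minutes.

115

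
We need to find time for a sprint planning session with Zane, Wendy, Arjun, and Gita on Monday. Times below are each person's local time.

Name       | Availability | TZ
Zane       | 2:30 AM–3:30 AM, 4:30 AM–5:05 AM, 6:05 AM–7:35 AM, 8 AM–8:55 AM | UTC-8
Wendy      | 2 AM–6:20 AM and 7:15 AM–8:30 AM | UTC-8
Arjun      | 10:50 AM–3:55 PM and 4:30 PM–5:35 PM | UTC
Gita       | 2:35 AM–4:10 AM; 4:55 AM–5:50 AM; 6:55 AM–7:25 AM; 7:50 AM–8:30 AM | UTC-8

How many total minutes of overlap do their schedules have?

60

Zane in UTC: 10:30-11:30, 12:30-13:05, 14:05-15:35, 16:00-16:55 (add 8h to convert from UTC-8).
Wendy in UTC: 10:00-14:20, 15:15-16:30 (add 8h to convert from UTC-8).
Arjun in UTC: 10:50-15:55, 16:30-17:35.
Gita in UTC: 10:35-12:10, 12:55-13:50, 14:55-15:25, 15:50-16:30 (add 8h to convert from UTC-8).
Zane ∩ Wendy: 10:30-11:30, 12:30-13:05, 14:05-14:20, 15:15-15:35, 16:00-16:30.
Zane ∩ Wendy ∩ Arjun: 10:50-11:30, 12:30-13:05, 14:05-14:20, 15:15-15:35.
Zane ∩ Wendy ∩ Arjun ∩ Gita: 10:50-11:30, 12:55-13:05, 15:15-15:25.
Those are the intersection windows.
Summing the common windows: 40 + 10 + 10 = 60 minutes.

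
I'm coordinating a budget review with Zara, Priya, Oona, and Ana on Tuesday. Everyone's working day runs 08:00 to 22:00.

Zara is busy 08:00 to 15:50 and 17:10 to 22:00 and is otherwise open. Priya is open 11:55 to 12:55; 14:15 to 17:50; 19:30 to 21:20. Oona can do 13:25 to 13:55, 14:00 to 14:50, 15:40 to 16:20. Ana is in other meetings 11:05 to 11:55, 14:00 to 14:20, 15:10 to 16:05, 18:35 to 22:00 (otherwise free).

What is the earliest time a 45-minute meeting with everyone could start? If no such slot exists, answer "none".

none

Zara free: 15:50-17:10 (invert busy blocks within the working day).
Priya free: 11:55-12:55, 14:15-17:50, 19:30-21:20.
Oona free: 13:25-13:55, 14:00-14:50, 15:40-16:20.
Ana free: 08:00-11:05, 11:55-14:00, 14:20-15:10, 16:05-18:35 (invert busy blocks within the working day).
Zara ∩ Priya: 15:50-17:10.
Zara ∩ Priya ∩ Oona: 15:50-16:20.
Zara ∩ Priya ∩ Oona ∩ Ana: 16:05-16:20.
No common window is at least 45 minutes long.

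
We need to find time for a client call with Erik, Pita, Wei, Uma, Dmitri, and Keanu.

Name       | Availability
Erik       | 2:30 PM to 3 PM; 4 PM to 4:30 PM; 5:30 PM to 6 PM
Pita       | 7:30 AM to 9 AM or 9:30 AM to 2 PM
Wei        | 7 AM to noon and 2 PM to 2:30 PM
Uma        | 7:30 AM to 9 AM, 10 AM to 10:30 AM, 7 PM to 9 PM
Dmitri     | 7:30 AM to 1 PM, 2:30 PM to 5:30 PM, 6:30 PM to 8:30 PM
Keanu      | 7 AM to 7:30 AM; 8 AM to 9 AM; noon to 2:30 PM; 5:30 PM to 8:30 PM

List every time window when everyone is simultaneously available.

none

Erik ∩ Pita: ∅.
Erik ∩ Pita ∩ Wei: ∅.
Erik ∩ Pita ∩ Wei ∩ Uma: ∅.
Erik ∩ Pita ∩ Wei ∩ Uma ∩ Dmitri: ∅.
Erik ∩ Pita ∩ Wei ∩ Uma ∩ Dmitri ∩ Keanu: ∅.
There is no time when everyone is free.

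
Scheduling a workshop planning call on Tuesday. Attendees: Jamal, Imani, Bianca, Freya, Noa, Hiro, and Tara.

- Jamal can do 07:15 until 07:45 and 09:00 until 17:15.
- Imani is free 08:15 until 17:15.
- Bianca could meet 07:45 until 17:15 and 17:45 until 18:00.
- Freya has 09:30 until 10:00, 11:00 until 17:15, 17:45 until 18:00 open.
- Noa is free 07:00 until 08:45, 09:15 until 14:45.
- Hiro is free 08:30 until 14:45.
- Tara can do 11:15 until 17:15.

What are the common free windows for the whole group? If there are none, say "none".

11:15-14:45

Jamal ∩ Imani: 09:00-17:15.
Jamal ∩ Imani ∩ Bianca: 09:00-17:15.
Jamal ∩ Imani ∩ Bianca ∩ Freya: 09:30-10:00, 11:00-17:15.
Jamal ∩ Imani ∩ Bianca ∩ Freya ∩ Noa: 09:30-10:00, 11:00-14:45.
Jamal ∩ Imani ∩ Bianca ∩ Freya ∩ Noa ∩ Hiro: 09:30-10:00, 11:00-14:45.
Jamal ∩ Imani ∩ Bianca ∩ Freya ∩ Noa ∩ Hiro ∩ Tara: 11:15-14:45.
Those are the intersection windows.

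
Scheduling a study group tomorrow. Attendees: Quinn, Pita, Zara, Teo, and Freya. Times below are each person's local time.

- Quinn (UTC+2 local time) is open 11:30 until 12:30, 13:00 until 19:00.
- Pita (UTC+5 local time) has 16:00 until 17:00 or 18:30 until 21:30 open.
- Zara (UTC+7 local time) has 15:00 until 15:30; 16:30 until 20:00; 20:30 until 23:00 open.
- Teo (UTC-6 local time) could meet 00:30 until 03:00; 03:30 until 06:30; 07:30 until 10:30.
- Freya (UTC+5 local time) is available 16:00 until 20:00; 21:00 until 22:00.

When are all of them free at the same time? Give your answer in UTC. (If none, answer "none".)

Quinn in UTC: 09:30-10:30, 11:00-17:00 (subtract 2h to convert from UTC+2).
Pita in UTC: 11:00-12:00, 13:30-16:30 (subtract 5h to convert from UTC+5).
Zara in UTC: 08:00-08:30, 09:30-13:00, 13:30-16:00 (subtract 7h to convert from UTC+7).
Teo in UTC: 06:30-09:00, 09:30-12:30, 13:30-16:30 (add 6h to convert from UTC-6).
Freya in UTC: 11:00-15:00, 16:00-17:00 (subtract 5h to convert from UTC+5).
Quinn ∩ Pita: 11:00-12:00, 13:30-16:30.
Quinn ∩ Pita ∩ Zara: 11:00-12:00, 13:30-16:00.
Quinn ∩ Pita ∩ Zara ∩ Teo: 11:00-12:00, 13:30-16:00.
Quinn ∩ Pita ∩ Zara ∩ Teo ∩ Freya: 11:00-12:00, 13:30-15:00.

11:00-12:00, 13:30-15:00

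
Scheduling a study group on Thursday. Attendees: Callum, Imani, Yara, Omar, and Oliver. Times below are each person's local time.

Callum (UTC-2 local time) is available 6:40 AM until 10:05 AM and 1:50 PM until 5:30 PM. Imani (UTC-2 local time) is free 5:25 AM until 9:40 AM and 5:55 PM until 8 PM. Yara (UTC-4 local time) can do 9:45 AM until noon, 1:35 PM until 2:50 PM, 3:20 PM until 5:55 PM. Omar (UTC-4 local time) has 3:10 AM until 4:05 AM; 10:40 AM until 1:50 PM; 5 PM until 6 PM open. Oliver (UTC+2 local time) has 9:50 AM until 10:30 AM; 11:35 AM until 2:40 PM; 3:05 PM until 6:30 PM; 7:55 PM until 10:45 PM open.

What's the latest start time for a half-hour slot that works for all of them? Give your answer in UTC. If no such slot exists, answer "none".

Callum in UTC: 08:40-12:05, 15:50-19:30 (add 2h to convert from UTC-2).
Imani in UTC: 07:25-11:40, 19:55-22:00 (add 2h to convert from UTC-2).
Yara in UTC: 13:45-16:00, 17:35-18:50, 19:20-21:55 (add 4h to convert from UTC-4).
Omar in UTC: 07:10-08:05, 14:40-17:50, 21:00-22:00 (add 4h to convert from UTC-4).
Oliver in UTC: 07:50-08:30, 09:35-12:40, 13:05-16:30, 17:55-20:45 (subtract 2h to convert from UTC+2).
Callum ∩ Imani: 08:40-11:40.
Callum ∩ Imani ∩ Yara: ∅.
Callum ∩ Imani ∩ Yara ∩ Omar: ∅.
Callum ∩ Imani ∩ Yara ∩ Omar ∩ Oliver: ∅.
There is no time when everyone is free.
No common window is at least 30 minutes long.

none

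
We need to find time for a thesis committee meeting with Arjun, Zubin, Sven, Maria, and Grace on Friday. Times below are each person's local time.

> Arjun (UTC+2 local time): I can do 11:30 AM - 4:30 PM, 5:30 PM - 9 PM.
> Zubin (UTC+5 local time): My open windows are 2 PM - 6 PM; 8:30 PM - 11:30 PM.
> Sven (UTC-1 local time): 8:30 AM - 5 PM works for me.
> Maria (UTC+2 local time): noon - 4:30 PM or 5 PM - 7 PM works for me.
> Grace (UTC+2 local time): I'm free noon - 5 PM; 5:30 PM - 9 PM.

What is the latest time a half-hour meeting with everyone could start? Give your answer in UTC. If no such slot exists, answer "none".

16:30

Arjun in UTC: 09:30-14:30, 15:30-19:00 (subtract 2h to convert from UTC+2).
Zubin in UTC: 09:00-13:00, 15:30-18:30 (subtract 5h to convert from UTC+5).
Sven in UTC: 09:30-18:00 (add 1h to convert from UTC-1).
Maria in UTC: 10:00-14:30, 15:00-17:00 (subtract 2h to convert from UTC+2).
Grace in UTC: 10:00-15:00, 15:30-19:00 (subtract 2h to convert from UTC+2).
Arjun ∩ Zubin: 09:30-13:00, 15:30-18:30.
Arjun ∩ Zubin ∩ Sven: 09:30-13:00, 15:30-18:00.
Arjun ∩ Zubin ∩ Sven ∩ Maria: 10:00-13:00, 15:30-17:00.
Arjun ∩ Zubin ∩ Sven ∩ Maria ∩ Grace: 10:00-13:00, 15:30-17:00.
Those are the intersection windows.
The last common window of at least 30 minutes is 15:30-17:00; a 30-minute meeting can start as late as 16:30 and still end by 17:00.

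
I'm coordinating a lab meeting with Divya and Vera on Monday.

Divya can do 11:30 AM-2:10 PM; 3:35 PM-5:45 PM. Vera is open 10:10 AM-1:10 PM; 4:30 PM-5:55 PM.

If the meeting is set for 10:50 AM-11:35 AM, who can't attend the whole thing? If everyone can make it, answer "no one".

Divya: not fully free for 10:50-11:35. Vera: free for 10:50-11:35.

Divya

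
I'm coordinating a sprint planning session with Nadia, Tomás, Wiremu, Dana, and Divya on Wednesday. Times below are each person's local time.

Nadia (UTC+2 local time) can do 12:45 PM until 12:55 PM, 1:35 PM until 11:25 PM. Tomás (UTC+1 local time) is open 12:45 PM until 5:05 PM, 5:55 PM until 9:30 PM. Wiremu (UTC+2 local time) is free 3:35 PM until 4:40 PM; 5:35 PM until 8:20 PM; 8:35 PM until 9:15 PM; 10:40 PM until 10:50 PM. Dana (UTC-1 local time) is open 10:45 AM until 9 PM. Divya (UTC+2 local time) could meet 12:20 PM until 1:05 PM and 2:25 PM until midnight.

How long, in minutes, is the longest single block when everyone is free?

85

Nadia in UTC: 10:45-10:55, 11:35-21:25 (subtract 2h to convert from UTC+2).
Tomás in UTC: 11:45-16:05, 16:55-20:30 (subtract 1h to convert from UTC+1).
Wiremu in UTC: 13:35-14:40, 15:35-18:20, 18:35-19:15, 20:40-20:50 (subtract 2h to convert from UTC+2).
Dana in UTC: 11:45-22:00 (add 1h to convert from UTC-1).
Divya in UTC: 10:20-11:05, 12:25-22:00 (subtract 2h to convert from UTC+2).
Nadia ∩ Tomás: 11:45-16:05, 16:55-20:30.
Nadia ∩ Tomás ∩ Wiremu: 13:35-14:40, 15:35-16:05, 16:55-18:20, 18:35-19:15.
Nadia ∩ Tomás ∩ Wiremu ∩ Dana: 13:35-14:40, 15:35-16:05, 16:55-18:20, 18:35-19:15.
Nadia ∩ Tomás ∩ Wiremu ∩ Dana ∩ Divya: 13:35-14:40, 15:35-16:05, 16:55-18:20, 18:35-19:15.
So the common availability across everyone is 13:35-14:40, 15:35-16:05, 16:55-18:20, 18:35-19:15.
The longest is 16:55-18:20 at 85 minutes.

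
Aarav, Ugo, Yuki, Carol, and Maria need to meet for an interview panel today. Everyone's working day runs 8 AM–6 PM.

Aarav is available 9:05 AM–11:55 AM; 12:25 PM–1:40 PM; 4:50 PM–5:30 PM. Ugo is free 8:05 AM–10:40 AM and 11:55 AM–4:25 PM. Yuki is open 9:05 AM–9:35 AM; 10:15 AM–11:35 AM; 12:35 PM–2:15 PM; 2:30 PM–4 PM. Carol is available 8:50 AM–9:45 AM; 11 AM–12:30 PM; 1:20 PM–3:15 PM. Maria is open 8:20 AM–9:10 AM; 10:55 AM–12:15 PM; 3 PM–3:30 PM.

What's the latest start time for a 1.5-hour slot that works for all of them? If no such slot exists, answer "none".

Aarav ∩ Ugo: 09:05-10:40, 12:25-13:40.
Aarav ∩ Ugo ∩ Yuki: 09:05-09:35, 10:15-10:40, 12:35-13:40.
Aarav ∩ Ugo ∩ Yuki ∩ Carol: 09:05-09:35, 13:20-13:40.
Aarav ∩ Ugo ∩ Yuki ∩ Carol ∩ Maria: 09:05-09:10.
Those are the intersection windows.
No common window is at least 90 minutes long.

none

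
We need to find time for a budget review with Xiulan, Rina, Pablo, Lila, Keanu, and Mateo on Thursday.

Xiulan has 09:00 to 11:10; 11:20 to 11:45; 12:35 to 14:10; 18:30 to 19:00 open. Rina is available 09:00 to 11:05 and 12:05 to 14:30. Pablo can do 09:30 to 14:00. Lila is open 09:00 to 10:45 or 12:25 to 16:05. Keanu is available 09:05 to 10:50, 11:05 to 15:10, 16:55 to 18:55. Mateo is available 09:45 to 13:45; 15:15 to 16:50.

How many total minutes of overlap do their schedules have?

Xiulan ∩ Rina: 09:00-11:05, 12:35-14:10.
Xiulan ∩ Rina ∩ Pablo: 09:30-11:05, 12:35-14:00.
Xiulan ∩ Rina ∩ Pablo ∩ Lila: 09:30-10:45, 12:35-14:00.
Xiulan ∩ Rina ∩ Pablo ∩ Lila ∩ Keanu: 09:30-10:45, 12:35-14:00.
Xiulan ∩ Rina ∩ Pablo ∩ Lila ∩ Keanu ∩ Mateo: 09:45-10:45, 12:35-13:45.
Those are the intersection windows.
Summing the common windows: 60 + 70 = 130 minutes.

130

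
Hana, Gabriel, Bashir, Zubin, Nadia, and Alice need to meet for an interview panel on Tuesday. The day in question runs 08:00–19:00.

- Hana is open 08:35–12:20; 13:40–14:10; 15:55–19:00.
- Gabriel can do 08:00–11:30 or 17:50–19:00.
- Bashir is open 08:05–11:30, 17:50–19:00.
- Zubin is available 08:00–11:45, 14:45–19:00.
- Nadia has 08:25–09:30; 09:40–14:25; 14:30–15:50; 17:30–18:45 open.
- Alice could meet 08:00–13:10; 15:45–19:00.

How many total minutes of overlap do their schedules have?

220

Hana ∩ Gabriel: 08:35-11:30, 17:50-19:00.
Hana ∩ Gabriel ∩ Bashir: 08:35-11:30, 17:50-19:00.
Hana ∩ Gabriel ∩ Bashir ∩ Zubin: 08:35-11:30, 17:50-19:00.
Hana ∩ Gabriel ∩ Bashir ∩ Zubin ∩ Nadia: 08:35-09:30, 09:40-11:30, 17:50-18:45.
Hana ∩ Gabriel ∩ Bashir ∩ Zubin ∩ Nadia ∩ Alice: 08:35-09:30, 09:40-11:30, 17:50-18:45.
Those are the intersection windows.
Summing the common windows: 55 + 110 + 55 = 220 minutes.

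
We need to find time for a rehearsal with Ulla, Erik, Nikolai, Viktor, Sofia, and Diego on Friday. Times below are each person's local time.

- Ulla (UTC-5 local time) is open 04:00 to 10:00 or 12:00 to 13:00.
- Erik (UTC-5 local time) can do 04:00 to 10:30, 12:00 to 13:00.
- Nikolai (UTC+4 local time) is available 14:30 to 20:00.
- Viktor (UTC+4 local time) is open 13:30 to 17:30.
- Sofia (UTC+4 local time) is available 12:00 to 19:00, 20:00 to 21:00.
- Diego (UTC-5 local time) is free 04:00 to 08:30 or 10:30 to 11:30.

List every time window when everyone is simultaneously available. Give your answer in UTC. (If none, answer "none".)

Ulla in UTC: 09:00-15:00, 17:00-18:00 (add 5h to convert from UTC-5).
Erik in UTC: 09:00-15:30, 17:00-18:00 (add 5h to convert from UTC-5).
Nikolai in UTC: 10:30-16:00 (subtract 4h to convert from UTC+4).
Viktor in UTC: 09:30-13:30 (subtract 4h to convert from UTC+4).
Sofia in UTC: 08:00-15:00, 16:00-17:00 (subtract 4h to convert from UTC+4).
Diego in UTC: 09:00-13:30, 15:30-16:30 (add 5h to convert from UTC-5).
Ulla ∩ Erik: 09:00-15:00, 17:00-18:00.
Ulla ∩ Erik ∩ Nikolai: 10:30-15:00.
Ulla ∩ Erik ∩ Nikolai ∩ Viktor: 10:30-13:30.
Ulla ∩ Erik ∩ Nikolai ∩ Viktor ∩ Sofia: 10:30-13:30.
Ulla ∩ Erik ∩ Nikolai ∩ Viktor ∩ Sofia ∩ Diego: 10:30-13:30.

10:30-13:30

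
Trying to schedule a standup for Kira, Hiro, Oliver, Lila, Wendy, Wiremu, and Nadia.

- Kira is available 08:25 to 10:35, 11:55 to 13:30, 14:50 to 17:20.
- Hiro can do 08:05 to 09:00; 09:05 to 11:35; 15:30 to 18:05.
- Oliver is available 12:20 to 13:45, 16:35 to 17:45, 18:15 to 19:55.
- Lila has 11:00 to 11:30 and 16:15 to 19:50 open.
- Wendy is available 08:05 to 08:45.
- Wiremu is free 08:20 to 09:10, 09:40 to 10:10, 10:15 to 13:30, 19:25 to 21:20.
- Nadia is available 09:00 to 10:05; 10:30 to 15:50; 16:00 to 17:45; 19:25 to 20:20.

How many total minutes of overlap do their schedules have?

0

Kira ∩ Hiro: 08:25-09:00, 09:05-10:35, 15:30-17:20.
Kira ∩ Hiro ∩ Oliver: 16:35-17:20.
Kira ∩ Hiro ∩ Oliver ∩ Lila: 16:35-17:20.
Kira ∩ Hiro ∩ Oliver ∩ Lila ∩ Wendy: ∅.
Kira ∩ Hiro ∩ Oliver ∩ Lila ∩ Wendy ∩ Wiremu: ∅.
Kira ∩ Hiro ∩ Oliver ∩ Lila ∩ Wendy ∩ Wiremu ∩ Nadia: ∅.
There is no time when everyone is free.
There is no common window, so the total is 0 minutes.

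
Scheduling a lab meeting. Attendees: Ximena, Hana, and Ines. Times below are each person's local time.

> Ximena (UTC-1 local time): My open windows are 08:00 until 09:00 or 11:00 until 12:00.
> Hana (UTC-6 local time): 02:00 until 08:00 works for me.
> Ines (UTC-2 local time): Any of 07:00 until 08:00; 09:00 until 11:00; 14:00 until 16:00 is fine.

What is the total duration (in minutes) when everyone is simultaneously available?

Ximena in UTC: 09:00-10:00, 12:00-13:00 (add 1h to convert from UTC-1).
Hana in UTC: 08:00-14:00 (add 6h to convert from UTC-6).
Ines in UTC: 09:00-10:00, 11:00-13:00, 16:00-18:00 (add 2h to convert from UTC-2).
Ximena ∩ Hana: 09:00-10:00, 12:00-13:00.
Ximena ∩ Hana ∩ Ines: 09:00-10:00, 12:00-13:00.
Those are the intersection windows.
Summing the common windows: 60 + 60 = 120 minutes.

120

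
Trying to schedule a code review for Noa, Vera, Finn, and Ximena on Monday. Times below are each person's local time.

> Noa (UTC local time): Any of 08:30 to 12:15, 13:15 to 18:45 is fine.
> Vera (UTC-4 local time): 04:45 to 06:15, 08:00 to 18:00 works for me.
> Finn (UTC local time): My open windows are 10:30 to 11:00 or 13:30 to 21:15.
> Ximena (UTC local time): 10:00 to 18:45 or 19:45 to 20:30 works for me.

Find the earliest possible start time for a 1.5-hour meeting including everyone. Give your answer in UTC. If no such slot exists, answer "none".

13:30

Noa in UTC: 08:30-12:15, 13:15-18:45.
Vera in UTC: 08:45-10:15, 12:00-22:00 (add 4h to convert from UTC-4).
Finn in UTC: 10:30-11:00, 13:30-21:15.
Ximena in UTC: 10:00-18:45, 19:45-20:30.
Noa ∩ Vera: 08:45-10:15, 12:00-12:15, 13:15-18:45.
Noa ∩ Vera ∩ Finn: 13:30-18:45.
Noa ∩ Vera ∩ Finn ∩ Ximena: 13:30-18:45.
Those are the intersection windows.
The first common window of at least 90 minutes is 13:30-18:45, so the earliest start is 13:30.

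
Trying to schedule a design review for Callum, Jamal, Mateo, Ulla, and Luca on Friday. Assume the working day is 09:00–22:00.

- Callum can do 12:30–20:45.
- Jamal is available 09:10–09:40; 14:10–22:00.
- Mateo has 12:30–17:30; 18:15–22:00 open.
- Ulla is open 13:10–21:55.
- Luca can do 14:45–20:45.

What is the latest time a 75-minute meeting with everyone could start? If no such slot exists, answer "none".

Callum ∩ Jamal: 14:10-20:45.
Callum ∩ Jamal ∩ Mateo: 14:10-17:30, 18:15-20:45.
Callum ∩ Jamal ∩ Mateo ∩ Ulla: 14:10-17:30, 18:15-20:45.
Callum ∩ Jamal ∩ Mateo ∩ Ulla ∩ Luca: 14:45-17:30, 18:15-20:45.
The last common window of at least 75 minutes is 18:15-20:45; a 75-minute meeting can start as late as 19:30 and still end by 20:45.

19:30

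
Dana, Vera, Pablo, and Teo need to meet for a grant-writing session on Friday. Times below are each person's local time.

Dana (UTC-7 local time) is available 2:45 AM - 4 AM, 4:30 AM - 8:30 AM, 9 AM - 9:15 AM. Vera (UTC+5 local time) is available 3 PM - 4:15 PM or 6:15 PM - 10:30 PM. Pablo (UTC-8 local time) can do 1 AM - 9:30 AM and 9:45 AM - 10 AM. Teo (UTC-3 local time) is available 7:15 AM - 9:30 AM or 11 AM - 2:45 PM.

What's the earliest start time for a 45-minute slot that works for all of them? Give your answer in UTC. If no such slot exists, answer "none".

Dana in UTC: 09:45-11:00, 11:30-15:30, 16:00-16:15 (add 7h to convert from UTC-7).
Vera in UTC: 10:00-11:15, 13:15-17:30 (subtract 5h to convert from UTC+5).
Pablo in UTC: 09:00-17:30, 17:45-18:00 (add 8h to convert from UTC-8).
Teo in UTC: 10:15-12:30, 14:00-17:45 (add 3h to convert from UTC-3).
Dana ∩ Vera: 10:00-11:00, 13:15-15:30, 16:00-16:15.
Dana ∩ Vera ∩ Pablo: 10:00-11:00, 13:15-15:30, 16:00-16:15.
Dana ∩ Vera ∩ Pablo ∩ Teo: 10:15-11:00, 14:00-15:30, 16:00-16:15.
Those are the intersection windows.
The first common window of at least 45 minutes is 10:15-11:00, so the earliest start is 10:15.

10:15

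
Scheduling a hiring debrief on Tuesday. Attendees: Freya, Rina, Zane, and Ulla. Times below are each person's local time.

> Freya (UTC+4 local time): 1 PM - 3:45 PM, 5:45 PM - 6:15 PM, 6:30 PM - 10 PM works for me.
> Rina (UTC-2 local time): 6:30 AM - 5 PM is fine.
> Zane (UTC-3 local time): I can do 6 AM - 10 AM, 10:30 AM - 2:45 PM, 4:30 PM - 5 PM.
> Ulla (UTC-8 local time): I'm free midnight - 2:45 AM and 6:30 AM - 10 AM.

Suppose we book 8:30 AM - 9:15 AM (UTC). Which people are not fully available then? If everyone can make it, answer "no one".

Freya, Zane

Freya in UTC: 09:00-11:45, 13:45-14:15, 14:30-18:00 (subtract 4h to convert from UTC+4).
Rina in UTC: 08:30-19:00 (add 2h to convert from UTC-2).
Zane in UTC: 09:00-13:00, 13:30-17:45, 19:30-20:00 (add 3h to convert from UTC-3).
Ulla in UTC: 08:00-10:45, 14:30-18:00 (add 8h to convert from UTC-8).
Freya: not fully free for 08:30-09:15. Rina: free for 08:30-09:15. Zane: not fully free for 08:30-09:15. Ulla: free for 08:30-09:15.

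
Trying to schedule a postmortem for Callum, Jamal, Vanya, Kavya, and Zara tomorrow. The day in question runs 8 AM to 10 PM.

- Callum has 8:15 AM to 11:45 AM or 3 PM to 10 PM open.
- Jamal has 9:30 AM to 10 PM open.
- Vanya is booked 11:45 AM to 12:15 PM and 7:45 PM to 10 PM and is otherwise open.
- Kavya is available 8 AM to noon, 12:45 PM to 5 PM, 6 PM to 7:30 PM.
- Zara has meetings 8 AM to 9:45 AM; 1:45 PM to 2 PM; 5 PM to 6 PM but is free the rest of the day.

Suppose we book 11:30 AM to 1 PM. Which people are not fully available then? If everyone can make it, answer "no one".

Callum, Kavya, Vanya

Callum free: 08:15-11:45, 15:00-22:00.
Jamal free: 09:30-22:00.
Vanya free: 08:00-11:45, 12:15-19:45 (invert busy blocks within the working day).
Kavya free: 08:00-12:00, 12:45-17:00, 18:00-19:30.
Zara free: 09:45-13:45, 14:00-17:00, 18:00-22:00 (invert busy blocks within the working day).
Callum: not fully free for 11:30-13:00. Jamal: free for 11:30-13:00. Vanya: not fully free for 11:30-13:00. Kavya: not fully free for 11:30-13:00. Zara: free for 11:30-13:00.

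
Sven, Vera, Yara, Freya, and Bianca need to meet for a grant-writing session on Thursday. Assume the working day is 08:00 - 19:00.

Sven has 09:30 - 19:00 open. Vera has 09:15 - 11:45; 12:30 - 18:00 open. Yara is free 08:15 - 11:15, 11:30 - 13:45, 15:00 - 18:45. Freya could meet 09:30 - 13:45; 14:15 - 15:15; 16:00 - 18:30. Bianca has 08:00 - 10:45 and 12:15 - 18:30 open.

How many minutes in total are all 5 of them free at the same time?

285

Sven ∩ Vera: 09:30-11:45, 12:30-18:00.
Sven ∩ Vera ∩ Yara: 09:30-11:15, 11:30-11:45, 12:30-13:45, 15:00-18:00.
Sven ∩ Vera ∩ Yara ∩ Freya: 09:30-11:15, 11:30-11:45, 12:30-13:45, 15:00-15:15, 16:00-18:00.
Sven ∩ Vera ∩ Yara ∩ Freya ∩ Bianca: 09:30-10:45, 12:30-13:45, 15:00-15:15, 16:00-18:00.
Those are the intersection windows.
Summing the common windows: 75 + 75 + 15 + 120 = 285 minutes.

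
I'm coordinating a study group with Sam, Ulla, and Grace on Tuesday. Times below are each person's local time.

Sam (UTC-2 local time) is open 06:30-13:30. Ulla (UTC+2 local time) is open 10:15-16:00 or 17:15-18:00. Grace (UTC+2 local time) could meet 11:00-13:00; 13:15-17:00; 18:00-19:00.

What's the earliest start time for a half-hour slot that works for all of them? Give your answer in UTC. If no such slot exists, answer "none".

Sam in UTC: 08:30-15:30 (add 2h to convert from UTC-2).
Ulla in UTC: 08:15-14:00, 15:15-16:00 (subtract 2h to convert from UTC+2).
Grace in UTC: 09:00-11:00, 11:15-15:00, 16:00-17:00 (subtract 2h to convert from UTC+2).
Sam ∩ Ulla: 08:30-14:00, 15:15-15:30.
Sam ∩ Ulla ∩ Grace: 09:00-11:00, 11:15-14:00.
Those are the intersection windows.
The first common window of at least 30 minutes is 09:00-11:00, so the earliest start is 09:00.

09:00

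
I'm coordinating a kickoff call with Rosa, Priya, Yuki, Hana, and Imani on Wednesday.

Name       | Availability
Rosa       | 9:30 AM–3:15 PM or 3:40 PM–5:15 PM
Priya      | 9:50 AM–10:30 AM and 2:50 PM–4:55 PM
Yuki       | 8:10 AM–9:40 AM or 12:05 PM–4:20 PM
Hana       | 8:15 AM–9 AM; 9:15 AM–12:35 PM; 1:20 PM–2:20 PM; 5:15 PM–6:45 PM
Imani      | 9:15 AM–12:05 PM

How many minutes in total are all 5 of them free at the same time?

0

Rosa ∩ Priya: 09:50-10:30, 14:50-15:15, 15:40-16:55.
Rosa ∩ Priya ∩ Yuki: 14:50-15:15, 15:40-16:20.
Rosa ∩ Priya ∩ Yuki ∩ Hana: ∅.
Rosa ∩ Priya ∩ Yuki ∩ Hana ∩ Imani: ∅.
There is no time when everyone is free.
There is no common window, so the total is 0 minutes.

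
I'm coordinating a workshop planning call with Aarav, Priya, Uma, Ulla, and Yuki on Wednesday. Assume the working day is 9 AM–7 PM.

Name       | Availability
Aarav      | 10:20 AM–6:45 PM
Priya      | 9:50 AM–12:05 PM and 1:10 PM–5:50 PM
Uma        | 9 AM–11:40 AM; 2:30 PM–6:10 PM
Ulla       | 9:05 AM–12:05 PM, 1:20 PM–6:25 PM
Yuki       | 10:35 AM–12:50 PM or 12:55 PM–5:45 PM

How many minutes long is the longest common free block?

195

Aarav ∩ Priya: 10:20-12:05, 13:10-17:50.
Aarav ∩ Priya ∩ Uma: 10:20-11:40, 14:30-17:50.
Aarav ∩ Priya ∩ Uma ∩ Ulla: 10:20-11:40, 14:30-17:50.
Aarav ∩ Priya ∩ Uma ∩ Ulla ∩ Yuki: 10:35-11:40, 14:30-17:45.
The longest is 14:30-17:45 at 195 minutes.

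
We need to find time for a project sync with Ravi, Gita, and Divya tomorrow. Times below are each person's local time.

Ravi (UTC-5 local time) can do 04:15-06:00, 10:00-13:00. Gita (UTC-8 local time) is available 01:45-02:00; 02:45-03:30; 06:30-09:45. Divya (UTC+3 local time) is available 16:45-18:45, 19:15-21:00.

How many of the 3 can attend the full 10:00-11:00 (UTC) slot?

1

Ravi in UTC: 09:15-11:00, 15:00-18:00 (add 5h to convert from UTC-5).
Gita in UTC: 09:45-10:00, 10:45-11:30, 14:30-17:45 (add 8h to convert from UTC-8).
Divya in UTC: 13:45-15:45, 16:15-18:00 (subtract 3h to convert from UTC+3).
Ravi can make the full 10:00-11:00 slot — that's 1.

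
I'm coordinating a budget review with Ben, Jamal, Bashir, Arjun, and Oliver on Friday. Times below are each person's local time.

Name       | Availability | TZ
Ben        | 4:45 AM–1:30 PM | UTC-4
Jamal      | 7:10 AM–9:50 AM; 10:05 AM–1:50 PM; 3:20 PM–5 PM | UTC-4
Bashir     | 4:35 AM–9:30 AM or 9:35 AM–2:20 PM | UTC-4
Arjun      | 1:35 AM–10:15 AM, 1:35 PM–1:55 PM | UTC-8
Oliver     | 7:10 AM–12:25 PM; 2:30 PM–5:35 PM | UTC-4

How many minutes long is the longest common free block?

Ben in UTC: 08:45-17:30 (add 4h to convert from UTC-4).
Jamal in UTC: 11:10-13:50, 14:05-17:50, 19:20-21:00 (add 4h to convert from UTC-4).
Bashir in UTC: 08:35-13:30, 13:35-18:20 (add 4h to convert from UTC-4).
Arjun in UTC: 09:35-18:15, 21:35-21:55 (add 8h to convert from UTC-8).
Oliver in UTC: 11:10-16:25, 18:30-21:35 (add 4h to convert from UTC-4).
Ben ∩ Jamal: 11:10-13:50, 14:05-17:30.
Ben ∩ Jamal ∩ Bashir: 11:10-13:30, 13:35-13:50, 14:05-17:30.
Ben ∩ Jamal ∩ Bashir ∩ Arjun: 11:10-13:30, 13:35-13:50, 14:05-17:30.
Ben ∩ Jamal ∩ Bashir ∩ Arjun ∩ Oliver: 11:10-13:30, 13:35-13:50, 14:05-16:25.
The longest is 11:10-13:30 at 140 minutes.

140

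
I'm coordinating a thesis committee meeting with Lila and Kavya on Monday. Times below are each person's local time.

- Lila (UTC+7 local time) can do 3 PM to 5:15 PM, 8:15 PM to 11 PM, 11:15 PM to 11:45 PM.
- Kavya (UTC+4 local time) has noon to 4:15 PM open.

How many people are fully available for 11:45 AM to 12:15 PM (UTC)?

Lila in UTC: 08:00-10:15, 13:15-16:00, 16:15-16:45 (subtract 7h to convert from UTC+7).
Kavya in UTC: 08:00-12:15 (subtract 4h to convert from UTC+4).
Kavya can make the full 11:45-12:15 slot — that's 1.

1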